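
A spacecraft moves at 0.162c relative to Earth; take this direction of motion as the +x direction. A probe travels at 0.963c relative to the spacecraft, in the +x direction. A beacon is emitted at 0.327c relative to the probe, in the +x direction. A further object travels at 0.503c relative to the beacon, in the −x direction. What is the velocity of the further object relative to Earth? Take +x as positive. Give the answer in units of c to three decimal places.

Apply u = (u' + v)/(1 + u'v/c²) successively, working outward toward Earth.
Start: velocity of the spacecraft relative to Earth = 0.1620c.
Compose with the probe (u' = 0.963 in the spacecraft frame): u_1 = (0.963 + 0.162) / (1 + 0.963·0.162) = 1.1250/1.1560 = 0.9732.
Compose with the beacon (u' = 0.327 in the probe frame): u_2 = (0.327 + 0.973) / (1 + 0.327·0.973) = 1.3002/1.3182 = 0.9863.
Compose with the further object (u' = -0.503 in the beacon frame): u_3 = (-0.503 + 0.986) / (1 + (-0.503)·0.986) = 0.4833/0.5039 = 0.9592.

+0.959c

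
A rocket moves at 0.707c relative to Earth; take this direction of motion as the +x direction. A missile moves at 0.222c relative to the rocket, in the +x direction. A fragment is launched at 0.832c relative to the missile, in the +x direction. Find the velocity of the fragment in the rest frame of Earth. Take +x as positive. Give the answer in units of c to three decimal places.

0.980c

Apply u = (u' + v)/(1 + u'v/c²) successively, working outward toward Earth.
Start: velocity of the rocket relative to Earth = 0.7070c.
Compose with the missile (u' = 0.222 in the rocket frame): u_1 = (0.222 + 0.707) / (1 + 0.222·0.707) = 0.9290/1.1570 = 0.8030.
Compose with the fragment (u' = 0.832 in the missile frame): u_2 = (0.832 + 0.803) / (1 + 0.832·0.803) = 1.6350/1.6681 = 0.9802.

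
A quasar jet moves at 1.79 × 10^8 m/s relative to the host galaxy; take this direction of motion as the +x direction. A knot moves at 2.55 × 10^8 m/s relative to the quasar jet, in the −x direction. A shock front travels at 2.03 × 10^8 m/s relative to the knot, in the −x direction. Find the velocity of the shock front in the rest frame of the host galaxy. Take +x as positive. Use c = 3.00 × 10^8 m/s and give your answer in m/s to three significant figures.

-2.65 × 10^8 m/s

Apply u = (u' + v)/(1 + u'v/c²) successively, working outward toward the host galaxy.
(Dividing each given speed by c = 3.00 × 10^8 m/s to work in units of c.)
Start: velocity of the quasar jet relative to the host galaxy = 0.5967c.
Compose with the knot (u' = -0.850 in the quasar jet frame): u_1 = (-0.850 + 0.597) / (1 + (-0.850)·0.597) = -0.2533/0.4928 = -0.5140.
Compose with the shock front (u' = -0.677 in the knot frame): u_2 = (-0.677 + (-0.514)) / (1 + (-0.677)·(-0.514)) = -1.1907/1.3478 = -0.8834.
So u = -0.8834 × 3.00 × 10^8 m/s.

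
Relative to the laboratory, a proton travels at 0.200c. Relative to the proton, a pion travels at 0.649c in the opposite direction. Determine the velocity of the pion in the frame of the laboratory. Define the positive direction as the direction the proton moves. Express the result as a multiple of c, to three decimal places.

With v = 0.200 and u' = -0.649 (in units of c),
u = (u' + v)/(1 + u'v/c²):
u = (-0.649 + 0.200) / (1 + (-0.649)·0.200) = -0.4490/0.8702 = -0.5160

-0.516c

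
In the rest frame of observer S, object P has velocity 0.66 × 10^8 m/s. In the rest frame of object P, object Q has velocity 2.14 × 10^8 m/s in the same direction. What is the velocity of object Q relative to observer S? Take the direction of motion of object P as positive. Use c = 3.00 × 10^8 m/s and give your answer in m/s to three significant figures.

2.42 × 10^8 m/s

In units of c (dividing by 3.00 × 10^8 m/s): v = 0.220, u' = 0.713.
u = (u' + v)/(1 + u'v/c²):
u = (0.713 + 0.220) / (1 + 0.713·0.220) = 0.9333/1.1569 = 0.8067
Converting back: u = 0.8067 × 3.00 × 10^8 m/s.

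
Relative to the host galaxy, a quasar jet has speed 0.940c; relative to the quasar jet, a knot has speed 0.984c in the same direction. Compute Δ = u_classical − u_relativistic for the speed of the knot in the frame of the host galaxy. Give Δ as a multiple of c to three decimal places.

Galilean: u_cl = 0.984 + 0.940 = 1.9240.
Relativistic: u_rel = (0.984 + 0.940) / (1 + 0.984·0.940) = 1.9240/1.9250 = 0.9995.
Δ = 1.9240 − 0.9995 = 0.9245.
(The classical prediction exceeds c; the relativistic result does not.)

Δ = 0.924c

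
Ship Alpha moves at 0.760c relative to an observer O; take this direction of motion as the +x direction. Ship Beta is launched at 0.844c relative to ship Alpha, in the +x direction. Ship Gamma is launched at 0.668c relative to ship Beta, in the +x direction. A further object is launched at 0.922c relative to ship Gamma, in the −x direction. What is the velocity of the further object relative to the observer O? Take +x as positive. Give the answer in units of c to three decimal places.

Apply u = (u' + v)/(1 + u'v/c²) successively, working outward toward the observer O.
Start: velocity of ship Alpha relative to the observer O = 0.7600c.
Compose with ship Beta (u' = 0.844 in ship Alpha frame): u_1 = (0.844 + 0.760) / (1 + 0.844·0.760) = 1.6040/1.6414 = 0.9772.
Compose with ship Gamma (u' = 0.668 in ship Beta frame): u_2 = (0.668 + 0.977) / (1 + 0.668·0.977) = 1.6452/1.6528 = 0.9954.
Compose with the further object (u' = -0.922 in ship Gamma frame): u_3 = (-0.922 + 0.995) / (1 + (-0.922)·0.995) = 0.0734/0.0822 = 0.8929.

+0.893c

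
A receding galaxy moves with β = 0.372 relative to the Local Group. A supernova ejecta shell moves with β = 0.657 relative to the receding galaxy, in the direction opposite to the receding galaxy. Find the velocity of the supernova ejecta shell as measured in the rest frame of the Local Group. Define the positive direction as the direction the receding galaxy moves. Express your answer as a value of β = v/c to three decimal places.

β = -0.377

With v = 0.372 and u' = -0.657 (in units of c),
u = (u' + v)/(1 + u'v/c²):
u = (-0.657 + 0.372) / (1 + (-0.657)·0.372) = -0.2850/0.7556 = -0.3772
(Galilean addition would give -0.285c.)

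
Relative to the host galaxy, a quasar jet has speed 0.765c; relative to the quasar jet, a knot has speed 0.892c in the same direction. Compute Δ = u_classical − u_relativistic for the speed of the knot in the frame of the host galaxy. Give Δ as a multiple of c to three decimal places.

Galilean: u_cl = 0.892 + 0.765 = 1.6570.
Relativistic: u_rel = (0.892 + 0.765) / (1 + 0.892·0.765) = 1.6570/1.6824 = 0.9849.
Δ = 1.6570 − 0.9849 = 0.6721.
(The classical prediction exceeds c; the relativistic result does not.)

Δ = 0.672c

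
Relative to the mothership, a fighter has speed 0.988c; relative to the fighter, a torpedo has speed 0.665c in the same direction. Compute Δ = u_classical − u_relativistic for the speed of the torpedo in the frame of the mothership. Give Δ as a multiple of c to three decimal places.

Galilean: u_cl = 0.665 + 0.988 = 1.6530.
Relativistic: u_rel = (0.665 + 0.988) / (1 + 0.665·0.988) = 1.6530/1.6570 = 0.9976.
Δ = 1.6530 − 0.9976 = 0.6554.
(The classical prediction exceeds c; the relativistic result does not.)

Δ = 0.655c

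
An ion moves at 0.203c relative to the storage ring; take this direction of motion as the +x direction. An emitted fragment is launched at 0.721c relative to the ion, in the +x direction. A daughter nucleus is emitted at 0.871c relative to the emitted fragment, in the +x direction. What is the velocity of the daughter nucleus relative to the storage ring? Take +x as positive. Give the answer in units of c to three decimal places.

Apply u = (u' + v)/(1 + u'v/c²) successively, working outward toward the storage ring.
Start: velocity of the ion relative to the storage ring = 0.2030c.
Compose with the emitted fragment (u' = 0.721 in the ion frame): u_1 = (0.721 + 0.203) / (1 + 0.721·0.203) = 0.9240/1.1464 = 0.8060.
Compose with the daughter nucleus (u' = 0.871 in the emitted fragment frame): u_2 = (0.871 + 0.806) / (1 + 0.871·0.806) = 1.6770/1.7020 = 0.9853.

0.985c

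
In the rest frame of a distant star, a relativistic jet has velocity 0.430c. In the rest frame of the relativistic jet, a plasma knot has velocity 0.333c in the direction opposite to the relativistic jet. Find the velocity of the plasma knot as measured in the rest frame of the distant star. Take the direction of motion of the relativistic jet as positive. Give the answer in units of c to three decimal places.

+0.113c

With v = 0.430 and u' = -0.333 (in units of c),
u = (u' + v)/(1 + u'v/c²):
u = (-0.333 + 0.430) / (1 + (-0.333)·0.430) = 0.0970/0.8568 = 0.1132
(Galilean addition would give +0.097c.)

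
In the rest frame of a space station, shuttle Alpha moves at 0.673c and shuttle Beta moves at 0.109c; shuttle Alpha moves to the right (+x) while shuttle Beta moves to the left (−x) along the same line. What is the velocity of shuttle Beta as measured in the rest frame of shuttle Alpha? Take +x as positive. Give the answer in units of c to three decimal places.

β_A = 0.673, β_B = -0.109.
Transform to A's frame with the inverse velocity-addition law: u' = (u − v)/(1 − uv/c²), taking u = β_B and v = β_A.
u' = (-0.109 − 0.673) / (1 − (0.673)(-0.109)) = -0.7820/1.0734 = -0.7286.

-0.729c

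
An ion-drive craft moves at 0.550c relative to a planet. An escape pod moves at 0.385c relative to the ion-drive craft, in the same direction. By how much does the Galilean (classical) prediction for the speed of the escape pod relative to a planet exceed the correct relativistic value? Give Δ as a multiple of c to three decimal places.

Galilean: u_cl = 0.385 + 0.550 = 0.9350.
Relativistic: u_rel = (0.385 + 0.550) / (1 + 0.385·0.550) = 0.9350/1.2118 = 0.7716.
Δ = 0.9350 − 0.7716 = 0.1634.

Δ = 0.163c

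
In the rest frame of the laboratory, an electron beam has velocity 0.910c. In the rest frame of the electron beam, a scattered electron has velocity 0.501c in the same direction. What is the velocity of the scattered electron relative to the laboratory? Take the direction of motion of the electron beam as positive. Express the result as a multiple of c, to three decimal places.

With v = 0.910 and u' = 0.501 (in units of c),
u = (u' + v)/(1 + u'v/c²):
u = (0.501 + 0.910) / (1 + 0.501·0.910) = 1.4110/1.4559 = 0.9692

0.969c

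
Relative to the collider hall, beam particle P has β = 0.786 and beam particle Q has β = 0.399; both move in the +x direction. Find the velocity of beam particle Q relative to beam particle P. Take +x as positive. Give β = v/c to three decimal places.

β = -0.564

β_A = 0.786, β_B = 0.399.
Transform to A's frame with the inverse velocity-addition law: u' = (u − v)/(1 − uv/c²), taking u = β_B and v = β_A.
u' = (0.399 − 0.786) / (1 − (0.786)(0.399)) = -0.3870/0.6864 = -0.5638.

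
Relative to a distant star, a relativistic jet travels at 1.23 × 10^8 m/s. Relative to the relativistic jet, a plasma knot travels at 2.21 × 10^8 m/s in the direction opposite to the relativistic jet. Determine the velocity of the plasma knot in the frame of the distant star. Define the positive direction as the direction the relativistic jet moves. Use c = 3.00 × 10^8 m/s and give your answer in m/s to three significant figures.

-1.40 × 10^8 m/s

In units of c (dividing by 3.00 × 10^8 m/s): v = 0.410, u' = -0.737.
u = (u' + v)/(1 + u'v/c²):
u = (-0.737 + 0.410) / (1 + (-0.737)·0.410) = -0.3267/0.6980 = -0.4680
(Galilean addition would give -0.327c.)
Converting back: u = -0.4680 × 3.00 × 10^8 m/s.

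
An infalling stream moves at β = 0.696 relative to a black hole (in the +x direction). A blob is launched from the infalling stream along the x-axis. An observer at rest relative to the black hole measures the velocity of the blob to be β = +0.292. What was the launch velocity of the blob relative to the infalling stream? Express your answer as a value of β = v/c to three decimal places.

Invert the composition law: u' = (u − v)/(1 − uv/c²).
u' = (0.292 − 0.696) / (1 − (0.292)(0.696)) = -0.4040/0.7968 = -0.5070.

β = -0.507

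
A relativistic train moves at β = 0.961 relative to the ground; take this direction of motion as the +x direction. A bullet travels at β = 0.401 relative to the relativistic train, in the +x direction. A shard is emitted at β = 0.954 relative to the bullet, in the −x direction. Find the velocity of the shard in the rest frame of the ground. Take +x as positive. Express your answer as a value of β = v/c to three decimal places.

β = +0.469

Apply u = (u' + v)/(1 + u'v/c²) successively, working outward toward the ground.
Start: velocity of the relativistic train relative to the ground = 0.9610c.
Compose with the bullet (u' = 0.401 in the relativistic train frame): u_1 = (0.401 + 0.961) / (1 + 0.401·0.961) = 1.3620/1.3854 = 0.9831.
Compose with the shard (u' = -0.954 in the bullet frame): u_2 = (-0.954 + 0.983) / (1 + (-0.954)·0.983) = 0.0291/0.0621 = 0.4693.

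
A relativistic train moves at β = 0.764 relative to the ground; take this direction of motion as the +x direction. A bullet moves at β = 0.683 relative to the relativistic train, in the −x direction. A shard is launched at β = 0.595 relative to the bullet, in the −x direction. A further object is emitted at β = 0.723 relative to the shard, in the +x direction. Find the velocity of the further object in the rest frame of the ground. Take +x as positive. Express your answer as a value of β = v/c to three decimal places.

Apply u = (u' + v)/(1 + u'v/c²) successively, working outward toward the ground.
Start: velocity of the relativistic train relative to the ground = 0.7640c.
Compose with the bullet (u' = -0.683 in the relativistic train frame): u_1 = (-0.683 + 0.764) / (1 + (-0.683)·0.764) = 0.0810/0.4782 = 0.1694.
Compose with the shard (u' = -0.595 in the bullet frame): u_2 = (-0.595 + 0.169) / (1 + (-0.595)·0.169) = -0.4256/0.8992 = -0.4733.
Compose with the further object (u' = 0.723 in the shard frame): u_3 = (0.723 + (-0.473)) / (1 + 0.723·(-0.473)) = 0.2497/0.6578 = 0.3796.

β = +0.380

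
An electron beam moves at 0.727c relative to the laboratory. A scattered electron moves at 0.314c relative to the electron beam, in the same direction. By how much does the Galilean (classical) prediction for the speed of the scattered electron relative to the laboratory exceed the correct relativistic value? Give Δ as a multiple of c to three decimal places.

Galilean: u_cl = 0.314 + 0.727 = 1.0410.
Relativistic: u_rel = (0.314 + 0.727) / (1 + 0.314·0.727) = 1.0410/1.2283 = 0.8475.
Δ = 1.0410 − 0.8475 = 0.1935.
(The classical prediction exceeds c; the relativistic result does not.)

Δ = 0.193c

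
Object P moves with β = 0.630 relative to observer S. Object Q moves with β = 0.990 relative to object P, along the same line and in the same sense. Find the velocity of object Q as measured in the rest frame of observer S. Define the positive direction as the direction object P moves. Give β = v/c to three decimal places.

With v = 0.630 and u' = 0.990 (in units of c),
u = (u' + v)/(1 + u'v/c²):
u = (0.990 + 0.630) / (1 + 0.990·0.630) = 1.6200/1.6237 = 0.9977

β = 0.998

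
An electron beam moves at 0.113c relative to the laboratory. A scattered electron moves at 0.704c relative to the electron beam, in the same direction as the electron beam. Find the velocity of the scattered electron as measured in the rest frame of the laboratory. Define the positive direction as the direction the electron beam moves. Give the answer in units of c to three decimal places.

0.757c

With v = 0.113 and u' = 0.704 (in units of c),
u = (u' + v)/(1 + u'v/c²):
u = (0.704 + 0.113) / (1 + 0.704·0.113) = 0.8170/1.0796 = 0.7568
(Galilean addition would give +0.817c.)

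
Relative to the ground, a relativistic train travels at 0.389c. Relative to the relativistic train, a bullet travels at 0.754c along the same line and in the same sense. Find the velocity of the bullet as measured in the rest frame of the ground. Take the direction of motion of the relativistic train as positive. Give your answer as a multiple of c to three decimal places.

With v = 0.389 and u' = 0.754 (in units of c),
u = (u' + v)/(1 + u'v/c²):
u = (0.754 + 0.389) / (1 + 0.754·0.389) = 1.1430/1.2933 = 0.8838
(Galilean addition would give +1.143c, exceeding c.)

0.884c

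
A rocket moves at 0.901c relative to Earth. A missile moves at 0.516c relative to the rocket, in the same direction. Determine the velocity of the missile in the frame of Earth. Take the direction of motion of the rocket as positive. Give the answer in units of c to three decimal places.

With v = 0.901 and u' = 0.516 (in units of c),
u = (u' + v)/(1 + u'v/c²):
u = (0.516 + 0.901) / (1 + 0.516·0.901) = 1.4170/1.4649 = 0.9673
(Galilean addition would give +1.417c, exceeding c.)

0.967c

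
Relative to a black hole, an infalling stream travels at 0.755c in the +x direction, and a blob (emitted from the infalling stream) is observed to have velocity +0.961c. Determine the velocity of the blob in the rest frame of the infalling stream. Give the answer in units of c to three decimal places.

+0.751c

Invert the composition law: u' = (u − v)/(1 − uv/c²).
u' = (0.961 − 0.755) / (1 − (0.961)(0.755)) = 0.2060/0.2744 = 0.7506.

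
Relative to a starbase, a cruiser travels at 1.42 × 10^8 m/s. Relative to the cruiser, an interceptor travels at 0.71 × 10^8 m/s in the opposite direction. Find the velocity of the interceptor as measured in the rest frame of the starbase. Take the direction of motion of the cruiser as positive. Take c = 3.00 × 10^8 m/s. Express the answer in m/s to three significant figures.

In units of c (dividing by 3.00 × 10^8 m/s): v = 0.473, u' = -0.237.
u = (u' + v)/(1 + u'v/c²):
u = (-0.237 + 0.473) / (1 + (-0.237)·0.473) = 0.2367/0.8880 = 0.2665
Converting back: u = 0.2665 × 3.00 × 10^8 m/s.

+8.00 × 10^7 m/s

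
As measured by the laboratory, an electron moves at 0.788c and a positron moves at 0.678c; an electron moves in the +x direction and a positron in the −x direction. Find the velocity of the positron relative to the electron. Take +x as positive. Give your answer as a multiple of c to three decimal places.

β_A = 0.788, β_B = -0.678.
Transform to A's frame with the inverse velocity-addition law: u' = (u − v)/(1 − uv/c²), taking u = β_B and v = β_A.
u' = (-0.678 − 0.788) / (1 − (0.788)(-0.678)) = -1.4660/1.5343 = -0.9555.

-0.956c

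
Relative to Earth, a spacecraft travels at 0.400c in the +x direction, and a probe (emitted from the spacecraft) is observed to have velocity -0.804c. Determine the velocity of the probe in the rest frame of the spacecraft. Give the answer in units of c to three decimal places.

Invert the composition law: u' = (u − v)/(1 − uv/c²).
u' = (-0.804 − 0.400) / (1 − (-0.804)(0.400)) = -1.2040/1.3216 = -0.9110.

-0.911c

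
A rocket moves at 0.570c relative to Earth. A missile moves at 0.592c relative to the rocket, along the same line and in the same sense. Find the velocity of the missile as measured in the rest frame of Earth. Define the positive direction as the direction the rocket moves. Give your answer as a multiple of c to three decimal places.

With v = 0.570 and u' = 0.592 (in units of c),
u = (u' + v)/(1 + u'v/c²):
u = (0.592 + 0.570) / (1 + 0.592·0.570) = 1.1620/1.3374 = 0.8688
(Galilean addition would give +1.162c, exceeding c.)

0.869c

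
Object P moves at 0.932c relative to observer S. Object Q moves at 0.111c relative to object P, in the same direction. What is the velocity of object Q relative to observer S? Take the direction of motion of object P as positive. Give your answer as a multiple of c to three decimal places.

With v = 0.932 and u' = 0.111 (in units of c),
u = (u' + v)/(1 + u'v/c²):
u = (0.111 + 0.932) / (1 + 0.111·0.932) = 1.0430/1.1035 = 0.9452

0.945c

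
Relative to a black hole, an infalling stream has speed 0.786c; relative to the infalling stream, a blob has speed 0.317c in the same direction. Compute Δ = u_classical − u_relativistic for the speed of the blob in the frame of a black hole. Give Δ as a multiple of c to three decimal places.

Galilean: u_cl = 0.317 + 0.786 = 1.1030.
Relativistic: u_rel = (0.317 + 0.786) / (1 + 0.317·0.786) = 1.1030/1.2492 = 0.8830.
Δ = 1.1030 − 0.8830 = 0.2200.
(The classical prediction exceeds c; the relativistic result does not.)

Δ = 0.220c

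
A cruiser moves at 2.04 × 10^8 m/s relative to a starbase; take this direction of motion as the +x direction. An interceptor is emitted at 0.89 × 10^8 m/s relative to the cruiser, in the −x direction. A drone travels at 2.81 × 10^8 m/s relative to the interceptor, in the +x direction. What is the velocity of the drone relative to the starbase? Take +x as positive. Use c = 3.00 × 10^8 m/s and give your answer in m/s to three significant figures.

Apply u = (u' + v)/(1 + u'v/c²) successively, working outward toward the starbase.
(Dividing each given speed by c = 3.00 × 10^8 m/s to work in units of c.)
Start: velocity of the cruiser relative to the starbase = 0.6800c.
Compose with the interceptor (u' = -0.297 in the cruiser frame): u_1 = (-0.297 + 0.680) / (1 + (-0.297)·0.680) = 0.3833/0.7983 = 0.4802.
Compose with the drone (u' = 0.937 in the interceptor frame): u_2 = (0.937 + 0.480) / (1 + 0.937·0.480) = 1.4169/1.4498 = 0.9773.
So u = 0.9773 × 3.00 × 10^8 m/s.

+2.93 × 10^8 m/s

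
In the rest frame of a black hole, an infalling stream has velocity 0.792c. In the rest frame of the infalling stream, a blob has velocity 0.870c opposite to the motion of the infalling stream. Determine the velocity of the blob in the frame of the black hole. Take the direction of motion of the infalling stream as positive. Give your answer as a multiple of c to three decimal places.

With v = 0.792 and u' = -0.870 (in units of c),
u = (u' + v)/(1 + u'v/c²):
u = (-0.870 + 0.792) / (1 + (-0.870)·0.792) = -0.0780/0.3110 = -0.2508

-0.251c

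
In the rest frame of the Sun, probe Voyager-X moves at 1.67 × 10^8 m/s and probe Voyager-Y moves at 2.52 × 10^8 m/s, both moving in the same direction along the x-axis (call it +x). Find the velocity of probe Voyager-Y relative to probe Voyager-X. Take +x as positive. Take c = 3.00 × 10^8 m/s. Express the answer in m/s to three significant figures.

+1.60 × 10^8 m/s

β_A = 0.557, β_B = 0.840 (dividing each by c = 3.00 × 10^8 m/s).
Transform to A's frame with the inverse velocity-addition law: u' = (u − v)/(1 − uv/c²), taking u = β_B and v = β_A.
u' = (0.840 − 0.557) / (1 − (0.557)(0.840)) = 0.2833/0.5324 = 0.5322.
u' = 0.5322 × 3.00 × 10^8 m/s.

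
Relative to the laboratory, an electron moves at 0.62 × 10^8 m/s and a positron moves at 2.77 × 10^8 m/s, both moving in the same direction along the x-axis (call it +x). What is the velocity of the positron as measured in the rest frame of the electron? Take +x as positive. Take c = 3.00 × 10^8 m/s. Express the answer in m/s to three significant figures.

β_A = 0.207, β_B = 0.923 (dividing each by c = 3.00 × 10^8 m/s).
Transform to A's frame with the inverse velocity-addition law: u' = (u − v)/(1 − uv/c²), taking u = β_B and v = β_A.
u' = (0.923 − 0.207) / (1 − (0.207)(0.923)) = 0.7167/0.8092 = 0.8857.
u' = 0.8857 × 3.00 × 10^8 m/s.

+2.66 × 10^8 m/s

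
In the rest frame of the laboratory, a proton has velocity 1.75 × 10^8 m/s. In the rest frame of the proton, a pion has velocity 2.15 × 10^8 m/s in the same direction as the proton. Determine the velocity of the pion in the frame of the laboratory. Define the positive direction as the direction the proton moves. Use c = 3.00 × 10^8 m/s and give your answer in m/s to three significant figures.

In units of c (dividing by 3.00 × 10^8 m/s): v = 0.583, u' = 0.717.
u = (u' + v)/(1 + u'v/c²):
u = (0.717 + 0.583) / (1 + 0.717·0.583) = 1.3000/1.4181 = 0.9167
(Galilean addition would give +1.300c, exceeding c.)
Converting back: u = 0.9167 × 3.00 × 10^8 m/s.

2.75 × 10^8 m/s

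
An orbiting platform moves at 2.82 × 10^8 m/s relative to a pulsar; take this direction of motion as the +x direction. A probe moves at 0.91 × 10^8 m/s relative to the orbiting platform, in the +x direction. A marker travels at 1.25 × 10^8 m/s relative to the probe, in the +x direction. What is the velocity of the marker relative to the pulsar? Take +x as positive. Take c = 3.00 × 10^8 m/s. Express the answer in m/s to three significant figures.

Apply u = (u' + v)/(1 + u'v/c²) successively, working outward toward the pulsar.
(Dividing each given speed by c = 3.00 × 10^8 m/s to work in units of c.)
Start: velocity of the orbiting platform relative to the pulsar = 0.9400c.
Compose with the probe (u' = 0.303 in the orbiting platform frame): u_1 = (0.303 + 0.940) / (1 + 0.303·0.940) = 1.2433/1.2851 = 0.9675.
Compose with the marker (u' = 0.417 in the probe frame): u_2 = (0.417 + 0.967) / (1 + 0.417·0.967) = 1.3841/1.4031 = 0.9865.
So u = 0.9865 × 3.00 × 10^8 m/s.

2.96 × 10^8 m/s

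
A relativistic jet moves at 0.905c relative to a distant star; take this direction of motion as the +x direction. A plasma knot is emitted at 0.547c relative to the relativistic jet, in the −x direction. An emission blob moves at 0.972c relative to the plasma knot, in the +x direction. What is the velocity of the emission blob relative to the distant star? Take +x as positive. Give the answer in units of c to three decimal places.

Apply u = (u' + v)/(1 + u'v/c²) successively, working outward toward the distant star.
Start: velocity of the relativistic jet relative to the distant star = 0.9050c.
Compose with the plasma knot (u' = -0.547 in the relativistic jet frame): u_1 = (-0.547 + 0.905) / (1 + (-0.547)·0.905) = 0.3580/0.5050 = 0.7090.
Compose with the emission blob (u' = 0.972 in the plasma knot frame): u_2 = (0.972 + 0.709) / (1 + 0.972·0.709) = 1.6810/1.6891 = 0.9952.

+0.995c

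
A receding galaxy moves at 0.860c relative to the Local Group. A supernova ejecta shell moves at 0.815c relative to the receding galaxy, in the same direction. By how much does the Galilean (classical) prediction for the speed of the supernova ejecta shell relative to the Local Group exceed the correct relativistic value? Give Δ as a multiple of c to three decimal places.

Δ = 0.690c

Galilean: u_cl = 0.815 + 0.860 = 1.6750.
Relativistic: u_rel = (0.815 + 0.860) / (1 + 0.815·0.860) = 1.6750/1.7009 = 0.9848.
Δ = 1.6750 − 0.9848 = 0.6902.
(The classical prediction exceeds c; the relativistic result does not.)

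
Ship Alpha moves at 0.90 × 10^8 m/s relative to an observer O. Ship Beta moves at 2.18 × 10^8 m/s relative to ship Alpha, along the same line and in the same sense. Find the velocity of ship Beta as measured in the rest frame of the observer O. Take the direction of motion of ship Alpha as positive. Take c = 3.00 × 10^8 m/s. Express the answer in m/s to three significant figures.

2.53 × 10^8 m/s

In units of c (dividing by 3.00 × 10^8 m/s): v = 0.300, u' = 0.727.
u = (u' + v)/(1 + u'v/c²):
u = (0.727 + 0.300) / (1 + 0.727·0.300) = 1.0267/1.2180 = 0.8429
(Galilean addition would give +1.027c, exceeding c.)
Converting back: u = 0.8429 × 3.00 × 10^8 m/s.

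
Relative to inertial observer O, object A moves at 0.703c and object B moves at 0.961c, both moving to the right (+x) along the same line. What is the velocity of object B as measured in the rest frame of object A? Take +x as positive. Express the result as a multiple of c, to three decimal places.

β_A = 0.703, β_B = 0.961.
Transform to A's frame with the inverse velocity-addition law: u' = (u − v)/(1 − uv/c²), taking u = β_B and v = β_A.
u' = (0.961 − 0.703) / (1 − (0.703)(0.961)) = 0.2580/0.3244 = 0.7953.

+0.795c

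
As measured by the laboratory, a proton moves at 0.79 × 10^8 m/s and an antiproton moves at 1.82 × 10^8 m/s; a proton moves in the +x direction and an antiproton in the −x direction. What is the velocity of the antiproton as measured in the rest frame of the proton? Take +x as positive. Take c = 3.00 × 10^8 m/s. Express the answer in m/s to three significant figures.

-2.25 × 10^8 m/s

β_A = 0.263, β_B = -0.607 (dividing each by c = 3.00 × 10^8 m/s).
Transform to A's frame with the inverse velocity-addition law: u' = (u − v)/(1 − uv/c²), taking u = β_B and v = β_A.
u' = (-0.607 − 0.263) / (1 − (0.263)(-0.607)) = -0.8700/1.1598 = -0.7502.
u' = -0.7502 × 3.00 × 10^8 m/s.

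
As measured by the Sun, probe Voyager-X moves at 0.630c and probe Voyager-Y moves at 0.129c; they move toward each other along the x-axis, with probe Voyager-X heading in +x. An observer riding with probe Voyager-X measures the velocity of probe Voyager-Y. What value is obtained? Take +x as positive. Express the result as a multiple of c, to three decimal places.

β_A = 0.630, β_B = -0.129.
Transform to A's frame with the inverse velocity-addition law: u' = (u − v)/(1 − uv/c²), taking u = β_B and v = β_A.
u' = (-0.129 − 0.630) / (1 − (0.630)(-0.129)) = -0.7590/1.0813 = -0.7020.

-0.702c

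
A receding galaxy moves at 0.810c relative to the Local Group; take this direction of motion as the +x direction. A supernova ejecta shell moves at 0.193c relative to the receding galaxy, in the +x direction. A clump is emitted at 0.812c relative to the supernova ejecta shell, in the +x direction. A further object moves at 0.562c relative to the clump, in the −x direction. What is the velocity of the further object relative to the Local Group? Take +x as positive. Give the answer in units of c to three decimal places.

+0.949c

Apply u = (u' + v)/(1 + u'v/c²) successively, working outward toward the Local Group.
Start: velocity of the receding galaxy relative to the Local Group = 0.8100c.
Compose with the supernova ejecta shell (u' = 0.193 in the receding galaxy frame): u_1 = (0.193 + 0.810) / (1 + 0.193·0.810) = 1.0030/1.1563 = 0.8674.
Compose with the clump (u' = 0.812 in the supernova ejecta shell frame): u_2 = (0.812 + 0.867) / (1 + 0.812·0.867) = 1.6794/1.7043 = 0.9854.
Compose with the further object (u' = -0.562 in the clump frame): u_3 = (-0.562 + 0.985) / (1 + (-0.562)·0.985) = 0.4234/0.4462 = 0.9488.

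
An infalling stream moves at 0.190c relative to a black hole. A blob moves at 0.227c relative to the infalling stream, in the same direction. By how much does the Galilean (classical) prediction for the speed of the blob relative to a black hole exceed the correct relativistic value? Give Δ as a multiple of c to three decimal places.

Galilean: u_cl = 0.227 + 0.190 = 0.4170.
Relativistic: u_rel = (0.227 + 0.190) / (1 + 0.227·0.190) = 0.4170/1.0431 = 0.3998.
Δ = 0.4170 − 0.3998 = 0.0172.

Δ = 0.017c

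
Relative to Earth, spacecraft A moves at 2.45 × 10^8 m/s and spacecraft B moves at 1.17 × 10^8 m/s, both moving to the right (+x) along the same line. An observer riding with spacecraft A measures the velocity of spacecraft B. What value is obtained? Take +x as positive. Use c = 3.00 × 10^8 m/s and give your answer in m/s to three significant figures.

β_A = 0.817, β_B = 0.390 (dividing each by c = 3.00 × 10^8 m/s).
Transform to A's frame with the inverse velocity-addition law: u' = (u − v)/(1 − uv/c²), taking u = β_B and v = β_A.
u' = (0.390 − 0.817) / (1 − (0.817)(0.390)) = -0.4267/0.6815 = -0.6261.
u' = -0.6261 × 3.00 × 10^8 m/s.

-1.88 × 10^8 m/s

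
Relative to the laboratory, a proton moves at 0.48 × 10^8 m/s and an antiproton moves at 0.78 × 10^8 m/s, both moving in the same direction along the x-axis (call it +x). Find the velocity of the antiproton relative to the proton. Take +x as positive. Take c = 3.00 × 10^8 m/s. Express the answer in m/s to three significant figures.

+3.13 × 10^7 m/s

β_A = 0.160, β_B = 0.260 (dividing each by c = 3.00 × 10^8 m/s).
Transform to A's frame with the inverse velocity-addition law: u' = (u − v)/(1 − uv/c²), taking u = β_B and v = β_A.
u' = (0.260 − 0.160) / (1 − (0.160)(0.260)) = 0.1000/0.9584 = 0.1043.
u' = 0.1043 × 3.00 × 10^8 m/s.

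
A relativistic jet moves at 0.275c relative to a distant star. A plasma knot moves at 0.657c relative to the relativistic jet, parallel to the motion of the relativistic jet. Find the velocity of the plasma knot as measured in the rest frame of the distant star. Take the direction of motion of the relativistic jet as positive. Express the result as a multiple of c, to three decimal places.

0.789c

With v = 0.275 and u' = 0.657 (in units of c),
u = (u' + v)/(1 + u'v/c²):
u = (0.657 + 0.275) / (1 + 0.657·0.275) = 0.9320/1.1807 = 0.7894
(Galilean addition would give +0.932c.)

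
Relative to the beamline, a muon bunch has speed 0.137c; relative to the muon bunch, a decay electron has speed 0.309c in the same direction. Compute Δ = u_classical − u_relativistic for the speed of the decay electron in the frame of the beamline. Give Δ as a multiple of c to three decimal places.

Δ = 0.018c

Galilean: u_cl = 0.309 + 0.137 = 0.4460.
Relativistic: u_rel = (0.309 + 0.137) / (1 + 0.309·0.137) = 0.4460/1.0423 = 0.4279.
Δ = 0.4460 − 0.4279 = 0.0181.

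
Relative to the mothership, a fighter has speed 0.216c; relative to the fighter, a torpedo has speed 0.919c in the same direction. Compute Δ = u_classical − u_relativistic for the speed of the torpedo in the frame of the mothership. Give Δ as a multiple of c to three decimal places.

Δ = 0.188c

Galilean: u_cl = 0.919 + 0.216 = 1.1350.
Relativistic: u_rel = (0.919 + 0.216) / (1 + 0.919·0.216) = 1.1350/1.1985 = 0.9470.
Δ = 1.1350 − 0.9470 = 0.1880.
(The classical prediction exceeds c; the relativistic result does not.)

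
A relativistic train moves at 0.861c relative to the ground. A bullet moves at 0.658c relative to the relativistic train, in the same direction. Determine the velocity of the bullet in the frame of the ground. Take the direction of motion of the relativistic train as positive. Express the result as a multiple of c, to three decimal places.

0.970c

With v = 0.861 and u' = 0.658 (in units of c),
u = (u' + v)/(1 + u'v/c²):
u = (0.658 + 0.861) / (1 + 0.658·0.861) = 1.5190/1.5665 = 0.9697
(Galilean addition would give +1.519c, exceeding c.)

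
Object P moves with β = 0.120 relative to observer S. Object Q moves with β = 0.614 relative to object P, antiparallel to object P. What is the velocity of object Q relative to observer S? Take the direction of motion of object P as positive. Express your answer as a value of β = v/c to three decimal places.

β = -0.533

With v = 0.120 and u' = -0.614 (in units of c),
u = (u' + v)/(1 + u'v/c²):
u = (-0.614 + 0.120) / (1 + (-0.614)·0.120) = -0.4940/0.9263 = -0.5333
(Galilean addition would give -0.494c.)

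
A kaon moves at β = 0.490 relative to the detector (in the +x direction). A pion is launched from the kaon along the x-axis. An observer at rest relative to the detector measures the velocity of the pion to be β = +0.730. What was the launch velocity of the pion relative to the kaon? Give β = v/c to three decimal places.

Invert the composition law: u' = (u − v)/(1 − uv/c²).
u' = (0.730 − 0.490) / (1 − (0.730)(0.490)) = 0.2400/0.6423 = 0.3737.

β = +0.374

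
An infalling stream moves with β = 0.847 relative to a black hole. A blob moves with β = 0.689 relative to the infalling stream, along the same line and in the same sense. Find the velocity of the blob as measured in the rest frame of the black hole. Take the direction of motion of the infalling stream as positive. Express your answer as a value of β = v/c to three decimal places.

β = 0.970

With v = 0.847 and u' = 0.689 (in units of c),
u = (u' + v)/(1 + u'v/c²):
u = (0.689 + 0.847) / (1 + 0.689·0.847) = 1.5360/1.5836 = 0.9700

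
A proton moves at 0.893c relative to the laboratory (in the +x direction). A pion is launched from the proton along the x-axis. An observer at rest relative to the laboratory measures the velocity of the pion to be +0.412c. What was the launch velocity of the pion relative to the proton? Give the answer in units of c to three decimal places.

Invert the composition law: u' = (u − v)/(1 − uv/c²).
u' = (0.412 − 0.893) / (1 − (0.412)(0.893)) = -0.4810/0.6321 = -0.7610.

-0.761c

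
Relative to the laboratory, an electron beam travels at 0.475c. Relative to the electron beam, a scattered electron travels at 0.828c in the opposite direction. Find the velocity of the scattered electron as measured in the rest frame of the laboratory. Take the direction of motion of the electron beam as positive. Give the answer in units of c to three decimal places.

With v = 0.475 and u' = -0.828 (in units of c),
u = (u' + v)/(1 + u'v/c²):
u = (-0.828 + 0.475) / (1 + (-0.828)·0.475) = -0.3530/0.6067 = -0.5818
(Galilean addition would give -0.353c.)

-0.582c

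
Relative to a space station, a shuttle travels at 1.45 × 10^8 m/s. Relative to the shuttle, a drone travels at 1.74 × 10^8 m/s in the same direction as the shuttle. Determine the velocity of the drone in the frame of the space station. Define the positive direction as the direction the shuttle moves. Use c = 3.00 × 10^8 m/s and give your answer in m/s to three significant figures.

2.49 × 10^8 m/s

In units of c (dividing by 3.00 × 10^8 m/s): v = 0.483, u' = 0.580.
u = (u' + v)/(1 + u'v/c²):
u = (0.580 + 0.483) / (1 + 0.580·0.483) = 1.0633/1.2803 = 0.8305
Converting back: u = 0.8305 × 3.00 × 10^8 m/s.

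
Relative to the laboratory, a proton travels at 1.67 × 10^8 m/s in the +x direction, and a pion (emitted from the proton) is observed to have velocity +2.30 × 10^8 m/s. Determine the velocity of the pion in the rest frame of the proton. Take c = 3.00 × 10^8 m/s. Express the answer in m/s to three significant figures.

+1.10 × 10^8 m/s

v = 0.557c, u = 0.767c.
Invert the composition law: u' = (u − v)/(1 − uv/c²).
u' = (0.767 − 0.557) / (1 − (0.767)(0.557)) = 0.2100/0.5732 = 0.3664.
u' = 0.3664 × 3.00 × 10^8 m/s.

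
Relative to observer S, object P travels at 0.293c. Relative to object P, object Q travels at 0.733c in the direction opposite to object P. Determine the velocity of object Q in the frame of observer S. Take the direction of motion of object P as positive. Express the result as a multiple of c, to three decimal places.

-0.560c

With v = 0.293 and u' = -0.733 (in units of c),
u = (u' + v)/(1 + u'v/c²):
u = (-0.733 + 0.293) / (1 + (-0.733)·0.293) = -0.4400/0.7852 = -0.5603
(Galilean addition would give -0.440c.)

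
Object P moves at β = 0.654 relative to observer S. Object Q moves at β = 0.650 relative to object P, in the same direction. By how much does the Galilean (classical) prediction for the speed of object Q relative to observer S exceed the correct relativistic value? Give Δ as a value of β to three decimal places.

Δ = 0.389

Galilean: u_cl = 0.650 + 0.654 = 1.3040.
Relativistic: u_rel = (0.650 + 0.654) / (1 + 0.650·0.654) = 1.3040/1.4251 = 0.9150.
Δ = 1.3040 − 0.9150 = 0.3890.
(The classical prediction exceeds c; the relativistic result does not.)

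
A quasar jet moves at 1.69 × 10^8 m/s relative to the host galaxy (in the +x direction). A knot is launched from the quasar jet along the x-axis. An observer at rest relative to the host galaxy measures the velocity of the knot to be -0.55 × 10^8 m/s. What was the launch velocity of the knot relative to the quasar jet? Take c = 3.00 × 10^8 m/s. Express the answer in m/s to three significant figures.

v = 0.563c, u = -0.183c.
Invert the composition law: u' = (u − v)/(1 − uv/c²).
u' = (-0.183 − 0.563) / (1 − (-0.183)(0.563)) = -0.7467/1.1033 = -0.6768.
u' = -0.6768 × 3.00 × 10^8 m/s.

-2.03 × 10^8 m/s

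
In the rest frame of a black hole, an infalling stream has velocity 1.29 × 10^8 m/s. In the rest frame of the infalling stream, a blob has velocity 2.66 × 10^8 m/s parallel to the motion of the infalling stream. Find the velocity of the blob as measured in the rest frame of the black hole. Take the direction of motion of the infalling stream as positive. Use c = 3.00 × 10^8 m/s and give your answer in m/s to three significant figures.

2.86 × 10^8 m/s

In units of c (dividing by 3.00 × 10^8 m/s): v = 0.430, u' = 0.887.
u = (u' + v)/(1 + u'v/c²):
u = (0.887 + 0.430) / (1 + 0.887·0.430) = 1.3167/1.3813 = 0.9532
Converting back: u = 0.9532 × 3.00 × 10^8 m/s.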